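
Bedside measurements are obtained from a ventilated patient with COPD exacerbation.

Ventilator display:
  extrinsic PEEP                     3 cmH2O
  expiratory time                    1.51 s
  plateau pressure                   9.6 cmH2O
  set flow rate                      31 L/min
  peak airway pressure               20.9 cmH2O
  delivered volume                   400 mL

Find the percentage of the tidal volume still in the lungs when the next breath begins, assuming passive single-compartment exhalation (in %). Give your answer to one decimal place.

32.0

Flow: 31 L/min ÷ 60 = 0.5167 L/s.
R = (PIP − Pplat)/V̇ = (20.9 − 9.6) / 0.5167 = 11.3/0.5167 = 21.87 cmH2O·s/L.
C = Vt/(Pplat − PEEP) = 400.0 / (9.6 − 3) = 400.0/6.6 = 60.606 mL/cmH2O.
τ = R × C = 21.87 × 0.06061 L/cmH2O = 1.326 s.
Fraction remaining at end-expiration = e^(−Te/τ) = e^(−1.51/1.326) = 0.3202 → 32.02%.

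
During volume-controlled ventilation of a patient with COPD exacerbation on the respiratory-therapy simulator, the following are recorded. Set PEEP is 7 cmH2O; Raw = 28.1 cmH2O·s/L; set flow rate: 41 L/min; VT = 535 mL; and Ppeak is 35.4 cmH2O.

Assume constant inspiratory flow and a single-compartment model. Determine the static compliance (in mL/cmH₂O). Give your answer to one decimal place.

Flow: 41 L/min ÷ 60 = 0.6833 L/s.
Equation of motion (constant flow): PIP = Vt/C + R·V̇ + PEEP.
Vt/C = PIP − R·V̇ − PEEP = 35.4 − 28.1×0.6833 − 7 = 35.4 − 19.201 − 7 = 9.199 cmH2O.
C = Vt / 9.199 = 535 / 9.199 = 58.158 mL/cmH2O.

58.2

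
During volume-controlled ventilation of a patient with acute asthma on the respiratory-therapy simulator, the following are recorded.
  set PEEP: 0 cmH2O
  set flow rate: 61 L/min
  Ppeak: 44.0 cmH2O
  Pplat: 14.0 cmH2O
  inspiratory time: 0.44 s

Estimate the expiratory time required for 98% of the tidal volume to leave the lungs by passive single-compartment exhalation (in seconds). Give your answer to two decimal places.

Flow: 61 L/min ÷ 60 = 1.0167 L/s.
Vt = flow × Ti = 1.0167 L/s × 0.44 s × 1000 mL/L = 447.35 mL.
R = (PIP − Pplat)/V̇ = (44.0 − 14.0) / 1.0167 = 30.0/1.0167 = 29.507 cmH2O·s/L.
C = Vt/(Pplat − PEEP) = 447.35 / (14.0 − 0) = 447.35/14.0 = 31.954 mL/cmH2O.
τ = R × C = 29.507 × 0.03195 L/cmH2O = 0.9427 s.
t = −τ·ln(1 − 0.98) = −0.9427·ln(0.02) = 3.688 s.

3.69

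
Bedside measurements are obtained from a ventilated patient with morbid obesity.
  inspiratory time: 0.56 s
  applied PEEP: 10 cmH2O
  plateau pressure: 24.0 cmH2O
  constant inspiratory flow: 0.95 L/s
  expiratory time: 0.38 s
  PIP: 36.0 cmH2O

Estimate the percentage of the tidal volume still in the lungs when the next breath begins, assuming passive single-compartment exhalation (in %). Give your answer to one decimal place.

45.3

Vt = flow × Ti = 0.95 L/s × 0.56 s × 1000 mL/L = 532.0 mL.
R = (PIP − Pplat)/V̇ = (36.0 − 24.0) / 0.95 = 12.0/0.95 = 12.632 cmH2O·s/L.
C = Vt/(Pplat − PEEP) = 532.0 / (24.0 − 10) = 532.0/14.0 = 38.0 mL/cmH2O.
τ = R × C = 12.632 × 0.038 L/cmH2O = 0.48 s.
Fraction remaining at end-expiration = e^(−Te/τ) = e^(−0.38/0.48) = 0.4531 → 45.31%.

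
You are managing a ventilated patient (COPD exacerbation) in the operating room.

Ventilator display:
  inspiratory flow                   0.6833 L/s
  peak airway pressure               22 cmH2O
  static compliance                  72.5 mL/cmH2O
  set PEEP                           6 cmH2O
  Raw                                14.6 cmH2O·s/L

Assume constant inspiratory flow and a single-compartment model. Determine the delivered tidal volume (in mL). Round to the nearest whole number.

Equation of motion (constant flow): PIP = Vt/C + R·V̇ + PEEP.
Vt/C = PIP − R·V̇ − PEEP = 22 − 9.976 − 6 = 6.024 cmH2O.
Vt = C × 6.024 = 72.5 × 6.024 = 436.74 mL.

437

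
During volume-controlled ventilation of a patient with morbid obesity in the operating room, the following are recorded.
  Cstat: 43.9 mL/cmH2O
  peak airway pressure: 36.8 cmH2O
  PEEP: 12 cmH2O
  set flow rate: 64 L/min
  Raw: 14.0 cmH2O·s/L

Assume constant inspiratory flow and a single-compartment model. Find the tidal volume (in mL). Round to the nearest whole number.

433

Flow: 64 L/min ÷ 60 = 1.0667 L/s.
Equation of motion (constant flow): PIP = Vt/C + R·V̇ + PEEP.
Vt/C = PIP − R·V̇ − PEEP = 36.8 − 14.934 − 12 = 9.866 cmH2O.
Vt = C × 9.866 = 43.9 × 9.866 = 433.12 mL.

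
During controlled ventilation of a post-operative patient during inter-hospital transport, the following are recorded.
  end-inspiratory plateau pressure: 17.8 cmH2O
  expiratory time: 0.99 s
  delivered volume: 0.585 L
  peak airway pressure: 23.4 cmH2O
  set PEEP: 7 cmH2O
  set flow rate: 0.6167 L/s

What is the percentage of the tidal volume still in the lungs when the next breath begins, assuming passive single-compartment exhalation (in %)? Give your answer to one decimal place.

R = (PIP − Pplat)/V̇ = (23.4 − 17.8) / 0.6167 = 5.6/0.6167 = 9.081 cmH2O·s/L.
C = Vt/(Pplat − PEEP) = 585.0 / (17.8 − 7) = 585.0/10.8 = 54.167 mL/cmH2O.
τ = R × C = 9.081 × 0.05417 L/cmH2O = 0.4919 s.
Fraction remaining at end-expiration = e^(−Te/τ) = e^(−0.99/0.4919) = 0.1336 → 13.36%.

13.4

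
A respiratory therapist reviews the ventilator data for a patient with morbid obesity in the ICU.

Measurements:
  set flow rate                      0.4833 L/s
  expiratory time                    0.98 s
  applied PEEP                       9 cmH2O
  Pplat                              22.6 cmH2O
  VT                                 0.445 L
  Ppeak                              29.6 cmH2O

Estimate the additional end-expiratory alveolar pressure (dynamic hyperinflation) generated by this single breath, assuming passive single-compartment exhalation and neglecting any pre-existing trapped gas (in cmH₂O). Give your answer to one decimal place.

1.7

R = (PIP − Pplat)/V̇ = (29.6 − 22.6) / 0.4833 = 7.0/0.4833 = 14.484 cmH2O·s/L.
C = Vt/(Pplat − PEEP) = 445.0 / (22.6 − 9) = 445.0/13.6 = 32.721 mL/cmH2O.
τ = R × C = 14.484 × 0.03272 L/cmH2O = 0.4739 s.
Fraction remaining = e^(−Te/τ) = e^(−0.98/0.4739) = 0.1264; trapped volume = 445.0 × 0.1264 = 56.248 mL.
Additional alveolar pressure from trapping ≈ V_trapped / C = 56.248 / 32.721 = 1.719 cmH2O.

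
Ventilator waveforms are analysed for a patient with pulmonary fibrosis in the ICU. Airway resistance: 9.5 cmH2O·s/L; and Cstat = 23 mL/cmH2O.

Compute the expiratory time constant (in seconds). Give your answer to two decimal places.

τ = R × C = 9.5 × 23 mL/cmH2O = 9.5 × 0.023 L/cmH2O = 0.2185 s.

0.22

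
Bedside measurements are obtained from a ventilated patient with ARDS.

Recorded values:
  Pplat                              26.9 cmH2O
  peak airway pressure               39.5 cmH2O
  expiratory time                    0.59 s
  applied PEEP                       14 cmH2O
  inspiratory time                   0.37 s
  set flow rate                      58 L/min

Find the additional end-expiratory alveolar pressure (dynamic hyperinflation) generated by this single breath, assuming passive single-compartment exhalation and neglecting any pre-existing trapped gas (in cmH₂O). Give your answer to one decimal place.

Flow: 58 L/min ÷ 60 = 0.9667 L/s.
Vt = flow × Ti = 0.9667 L/s × 0.37 s × 1000 mL/L = 357.68 mL.
R = (PIP − Pplat)/V̇ = (39.5 − 26.9) / 0.9667 = 12.6/0.9667 = 13.034 cmH2O·s/L.
C = Vt/(Pplat − PEEP) = 357.68 / (26.9 − 14) = 357.68/12.9 = 27.727 mL/cmH2O.
τ = R × C = 13.034 × 0.02773 L/cmH2O = 0.3614 s.
Fraction remaining = e^(−Te/τ) = e^(−0.59/0.3614) = 0.1954; trapped volume = 357.68 × 0.1954 = 69.891 mL.
Additional alveolar pressure from trapping ≈ V_trapped / C = 69.891 / 27.727 = 2.521 cmH2O.

2.5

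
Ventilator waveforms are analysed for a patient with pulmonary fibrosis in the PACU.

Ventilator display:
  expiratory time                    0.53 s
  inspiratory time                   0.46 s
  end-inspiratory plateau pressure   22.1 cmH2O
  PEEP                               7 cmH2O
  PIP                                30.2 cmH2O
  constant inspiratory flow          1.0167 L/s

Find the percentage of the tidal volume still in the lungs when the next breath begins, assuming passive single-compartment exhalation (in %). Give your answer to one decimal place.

11.7

Vt = flow × Ti = 1.0167 L/s × 0.46 s × 1000 mL/L = 467.68 mL.
R = (PIP − Pplat)/V̇ = (30.2 − 22.1) / 1.0167 = 8.1/1.0167 = 7.967 cmH2O·s/L.
C = Vt/(Pplat − PEEP) = 467.68 / (22.1 − 7) = 467.68/15.1 = 30.972 mL/cmH2O.
τ = R × C = 7.967 × 0.03097 L/cmH2O = 0.2467 s.
Fraction remaining at end-expiration = e^(−Te/τ) = e^(−0.53/0.2467) = 0.1167 → 11.67%.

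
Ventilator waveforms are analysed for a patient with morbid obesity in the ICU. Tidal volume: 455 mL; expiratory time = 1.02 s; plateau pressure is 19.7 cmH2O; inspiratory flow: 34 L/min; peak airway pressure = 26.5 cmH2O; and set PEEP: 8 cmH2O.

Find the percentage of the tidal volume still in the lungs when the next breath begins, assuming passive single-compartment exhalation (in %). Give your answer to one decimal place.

11.2

Flow: 34 L/min ÷ 60 = 0.5667 L/s.
R = (PIP − Pplat)/V̇ = (26.5 − 19.7) / 0.5667 = 6.8/0.5667 = 11.999 cmH2O·s/L.
C = Vt/(Pplat − PEEP) = 455.0 / (19.7 − 8) = 455.0/11.7 = 38.889 mL/cmH2O.
τ = R × C = 11.999 × 0.03889 L/cmH2O = 0.4666 s.
Fraction remaining at end-expiration = e^(−Te/τ) = e^(−1.02/0.4666) = 0.1124 → 11.24%.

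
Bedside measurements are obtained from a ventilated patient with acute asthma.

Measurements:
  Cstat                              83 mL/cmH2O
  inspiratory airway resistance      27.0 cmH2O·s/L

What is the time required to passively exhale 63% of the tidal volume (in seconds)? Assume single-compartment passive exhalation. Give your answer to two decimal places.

2.23

τ = R × C = 27.0 × 83 mL/cmH2O = 27.0 × 0.083 L/cmH2O = 2.241 s.
Exhaled fraction f = 1 − e^(−t/τ) → t = −τ·ln(1 − f) = −2.241·ln(0.37) = 2.228 s.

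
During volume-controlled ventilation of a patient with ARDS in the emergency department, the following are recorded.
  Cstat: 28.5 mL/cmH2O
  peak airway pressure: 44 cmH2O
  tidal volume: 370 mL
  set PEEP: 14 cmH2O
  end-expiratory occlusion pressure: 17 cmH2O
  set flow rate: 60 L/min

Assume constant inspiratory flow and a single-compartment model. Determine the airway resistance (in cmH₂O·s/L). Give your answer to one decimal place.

14.0

Flow: 60 L/min ÷ 60 = 1 L/s.
Total PEEP = 17 cmH2O (set 14 + intrinsic 3); this is the baseline alveolar pressure.
Equation of motion (constant flow): PIP = Vt/C + R·V̇ + PEEP.
R·V̇ = PIP − Vt/C − PEEP = 44 − 370/28.5 − 17 = 44 − 12.982 − 17 = 14.018 cmH2O.
R = 14.018 / 1 = 14.018 cmH2O·s/L.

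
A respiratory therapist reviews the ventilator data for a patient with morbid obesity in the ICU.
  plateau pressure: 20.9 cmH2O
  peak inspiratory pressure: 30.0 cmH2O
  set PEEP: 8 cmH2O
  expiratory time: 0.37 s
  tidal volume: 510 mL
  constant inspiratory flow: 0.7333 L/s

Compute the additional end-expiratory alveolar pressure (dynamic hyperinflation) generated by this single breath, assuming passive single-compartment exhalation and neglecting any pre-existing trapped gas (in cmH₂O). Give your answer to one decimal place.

6.1

R = (PIP − Pplat)/V̇ = (30.0 − 20.9) / 0.7333 = 9.1/0.7333 = 12.41 cmH2O·s/L.
C = Vt/(Pplat − PEEP) = 510.0 / (20.9 − 8) = 510.0/12.9 = 39.535 mL/cmH2O.
τ = R × C = 12.41 × 0.03954 L/cmH2O = 0.4907 s.
Fraction remaining = e^(−Te/τ) = e^(−0.37/0.4907) = 0.4705; trapped volume = 510.0 × 0.4705 = 239.96 mL.
Additional alveolar pressure from trapping ≈ V_trapped / C = 239.96 / 39.535 = 6.07 cmH2O.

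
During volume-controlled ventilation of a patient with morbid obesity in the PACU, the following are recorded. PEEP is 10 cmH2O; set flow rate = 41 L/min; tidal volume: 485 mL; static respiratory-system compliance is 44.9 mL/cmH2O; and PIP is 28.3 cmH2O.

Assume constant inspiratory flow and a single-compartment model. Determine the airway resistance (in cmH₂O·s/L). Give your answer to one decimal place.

Flow: 41 L/min ÷ 60 = 0.6833 L/s.
Equation of motion (constant flow): PIP = Vt/C + R·V̇ + PEEP.
R·V̇ = PIP − Vt/C − PEEP = 28.3 − 485/44.9 − 10 = 28.3 − 10.802 − 10 = 7.498 cmH2O.
R = 7.498 / 0.6833 = 10.973 cmH2O·s/L.

11.0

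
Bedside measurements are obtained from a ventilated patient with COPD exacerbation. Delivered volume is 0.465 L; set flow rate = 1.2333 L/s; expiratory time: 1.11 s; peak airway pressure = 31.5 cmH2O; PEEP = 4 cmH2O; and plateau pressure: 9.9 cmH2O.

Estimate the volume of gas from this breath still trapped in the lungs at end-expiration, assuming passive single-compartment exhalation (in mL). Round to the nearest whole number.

R = (PIP − Pplat)/V̇ = (31.5 − 9.9) / 1.2333 = 21.6/1.2333 = 17.514 cmH2O·s/L.
C = Vt/(Pplat − PEEP) = 465.0 / (9.9 − 4) = 465.0/5.9 = 78.814 mL/cmH2O.
τ = R × C = 17.514 × 0.07881 L/cmH2O = 1.38 s.
Fraction remaining = e^(−Te/τ) = e^(−1.11/1.38) = 0.4474.
Trapped volume = 465.0 × 0.4474 = 208.04 mL.

208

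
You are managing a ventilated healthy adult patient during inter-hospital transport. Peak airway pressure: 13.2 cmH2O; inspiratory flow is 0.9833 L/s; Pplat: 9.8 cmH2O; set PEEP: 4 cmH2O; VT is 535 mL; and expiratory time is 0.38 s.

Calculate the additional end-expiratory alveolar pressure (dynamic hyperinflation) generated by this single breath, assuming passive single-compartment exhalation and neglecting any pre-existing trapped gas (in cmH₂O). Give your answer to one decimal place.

R = (PIP − Pplat)/V̇ = (13.2 − 9.8) / 0.9833 = 3.4/0.9833 = 3.458 cmH2O·s/L.
C = Vt/(Pplat − PEEP) = 535.0 / (9.8 − 4) = 535.0/5.8 = 92.241 mL/cmH2O.
τ = R × C = 3.458 × 0.09224 L/cmH2O = 0.319 s.
Fraction remaining = e^(−Te/τ) = e^(−0.38/0.319) = 0.3038; trapped volume = 535.0 × 0.3038 = 162.53 mL.
Additional alveolar pressure from trapping ≈ V_trapped / C = 162.53 / 92.241 = 1.762 cmH2O.

1.8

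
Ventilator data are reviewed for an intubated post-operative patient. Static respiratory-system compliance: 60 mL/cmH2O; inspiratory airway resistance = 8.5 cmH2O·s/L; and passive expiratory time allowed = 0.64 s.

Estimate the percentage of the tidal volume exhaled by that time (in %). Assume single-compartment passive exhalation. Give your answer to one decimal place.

71.5

τ = R × C = 8.5 × 60 mL/cmH2O = 8.5 × 0.060 L/cmH2O = 0.51 s.
Passive exhalation: V(t)/V₀ = e^(−t/τ) = e^(−0.64/0.51) = 0.2851.
Fraction exhaled = 1 − 0.2851 = 0.7149 → 71.49%.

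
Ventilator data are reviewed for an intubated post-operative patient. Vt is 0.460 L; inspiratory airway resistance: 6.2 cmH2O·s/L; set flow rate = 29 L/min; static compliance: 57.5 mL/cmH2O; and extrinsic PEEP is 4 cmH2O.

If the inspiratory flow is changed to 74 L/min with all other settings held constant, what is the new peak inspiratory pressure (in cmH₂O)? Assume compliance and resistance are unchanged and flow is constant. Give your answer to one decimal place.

19.6

Flow: 29 L/min ÷ 60 = 0.4833 L/s.
New flow: 74 L/min ÷ 60 = 1.2333 L/s.
PIP = Vt/C + R·V̇ + PEEP (constant-flow equation of motion).
Only the resistive term changes: ΔPIP = R × ΔV̇ = 6.2 × (1.2333 − 0.4833) = 6.2 × 0.75 = 4.65 cmH2O.
Original PIP = 460/57.5 + 6.2×0.4833 + 4 = 14.996 cmH2O; new PIP = 14.996 + (4.65) = 19.646 cmH2O.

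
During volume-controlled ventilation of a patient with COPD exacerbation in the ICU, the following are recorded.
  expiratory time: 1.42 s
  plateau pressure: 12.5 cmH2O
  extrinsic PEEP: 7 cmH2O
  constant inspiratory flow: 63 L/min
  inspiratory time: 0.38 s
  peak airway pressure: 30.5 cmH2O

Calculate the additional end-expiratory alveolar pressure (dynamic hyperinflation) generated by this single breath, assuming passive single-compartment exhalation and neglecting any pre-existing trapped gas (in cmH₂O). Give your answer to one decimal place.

Flow: 63 L/min ÷ 60 = 1.05 L/s.
Vt = flow × Ti = 1.05 L/s × 0.38 s × 1000 mL/L = 399.0 mL.
R = (PIP − Pplat)/V̇ = (30.5 − 12.5) / 1.05 = 18.0/1.05 = 17.143 cmH2O·s/L.
C = Vt/(Pplat − PEEP) = 399.0 / (12.5 − 7) = 399.0/5.5 = 72.545 mL/cmH2O.
τ = R × C = 17.143 × 0.07255 L/cmH2O = 1.244 s.
Fraction remaining = e^(−Te/τ) = e^(−1.42/1.244) = 0.3193; trapped volume = 399.0 × 0.3193 = 127.4 mL.
Additional alveolar pressure from trapping ≈ V_trapped / C = 127.4 / 72.545 = 1.756 cmH2O.

1.8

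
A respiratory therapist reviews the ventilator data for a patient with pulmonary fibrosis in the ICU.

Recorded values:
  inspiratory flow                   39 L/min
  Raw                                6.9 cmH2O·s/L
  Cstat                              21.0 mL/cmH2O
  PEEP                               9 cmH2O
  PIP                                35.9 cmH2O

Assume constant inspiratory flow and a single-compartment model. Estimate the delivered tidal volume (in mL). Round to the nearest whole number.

471

Flow: 39 L/min ÷ 60 = 0.65 L/s.
Equation of motion (constant flow): PIP = Vt/C + R·V̇ + PEEP.
Vt/C = PIP − R·V̇ − PEEP = 35.9 − 4.485 − 9 = 22.415 cmH2O.
Vt = C × 22.415 = 21.0 × 22.415 = 470.72 mL.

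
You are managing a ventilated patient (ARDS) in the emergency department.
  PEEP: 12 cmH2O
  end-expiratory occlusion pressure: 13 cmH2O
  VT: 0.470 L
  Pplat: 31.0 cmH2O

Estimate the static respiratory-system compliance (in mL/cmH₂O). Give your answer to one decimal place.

26.1

End-expiratory occlusion gives total PEEP = 13 cmH2O (intrinsic PEEP = 13 − 12 = 1). Use total PEEP for the elastic gradient.
Cstat = Vt / (Pplat − PEEPtotal) = 470 / (31.0 − 13) = 470 / 18.0 = 26.111 mL/cmH2O.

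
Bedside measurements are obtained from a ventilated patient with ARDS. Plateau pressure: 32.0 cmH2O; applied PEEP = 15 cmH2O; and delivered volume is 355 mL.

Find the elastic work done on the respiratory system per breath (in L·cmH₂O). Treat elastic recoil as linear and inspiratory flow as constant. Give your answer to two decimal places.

3.02

Elastic work ≈ ½ × (Pplat − PEEP) × Vt = 0.5 × (32.0 − 15) × 0.355 L = 0.5 × 17.0 × 0.355 = 3.018 L·cmH2O.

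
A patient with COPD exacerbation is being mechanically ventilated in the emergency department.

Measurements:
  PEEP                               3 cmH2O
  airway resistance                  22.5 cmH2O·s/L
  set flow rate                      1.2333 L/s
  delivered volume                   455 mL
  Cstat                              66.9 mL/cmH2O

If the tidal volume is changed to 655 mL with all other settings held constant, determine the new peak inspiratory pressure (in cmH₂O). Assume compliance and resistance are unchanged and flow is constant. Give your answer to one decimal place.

40.5

PIP = Vt/C + R·V̇ + PEEP (constant-flow equation of motion).
Only the elastic term changes: ΔPIP = ΔVt / C = (655 − 455) / 66.9 = 2.99 cmH2O.
Original PIP = 455/66.9 + 22.5×1.2333 + 3 = 37.55 cmH2O; new PIP = 37.55 + (2.99) = 40.54 cmH2O.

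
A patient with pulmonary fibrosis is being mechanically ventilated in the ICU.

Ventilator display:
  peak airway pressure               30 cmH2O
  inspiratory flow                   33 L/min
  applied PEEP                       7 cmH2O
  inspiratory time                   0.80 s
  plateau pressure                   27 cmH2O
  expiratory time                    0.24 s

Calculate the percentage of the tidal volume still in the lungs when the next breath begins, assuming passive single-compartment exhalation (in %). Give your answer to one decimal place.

13.5

Flow: 33 L/min ÷ 60 = 0.55 L/s.
Vt = flow × Ti = 0.55 L/s × 0.80 s × 1000 mL/L = 440.0 mL.
R = (PIP − Pplat)/V̇ = (30 − 27) / 0.55 = 3.0/0.55 = 5.455 cmH2O·s/L.
C = Vt/(Pplat − PEEP) = 440.0 / (27 − 7) = 440.0/20.0 = 22.0 mL/cmH2O.
τ = R × C = 5.455 × 0.022 L/cmH2O = 0.12 s.
Fraction remaining at end-expiration = e^(−Te/τ) = e^(−0.24/0.12) = 0.1353 → 13.53%.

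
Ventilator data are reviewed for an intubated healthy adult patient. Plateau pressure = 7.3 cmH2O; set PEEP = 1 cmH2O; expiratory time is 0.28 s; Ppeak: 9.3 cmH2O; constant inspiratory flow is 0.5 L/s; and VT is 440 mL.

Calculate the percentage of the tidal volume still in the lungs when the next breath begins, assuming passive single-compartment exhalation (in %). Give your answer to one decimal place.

36.7

R = (PIP − Pplat)/V̇ = (9.3 − 7.3) / 0.5 = 2.0/0.5 = 4.0 cmH2O·s/L.
C = Vt/(Pplat − PEEP) = 440.0 / (7.3 − 1) = 440.0/6.3 = 69.841 mL/cmH2O.
τ = R × C = 4.0 × 0.06984 L/cmH2O = 0.2794 s.
Fraction remaining at end-expiration = e^(−Te/τ) = e^(−0.28/0.2794) = 0.3671 → 36.71%.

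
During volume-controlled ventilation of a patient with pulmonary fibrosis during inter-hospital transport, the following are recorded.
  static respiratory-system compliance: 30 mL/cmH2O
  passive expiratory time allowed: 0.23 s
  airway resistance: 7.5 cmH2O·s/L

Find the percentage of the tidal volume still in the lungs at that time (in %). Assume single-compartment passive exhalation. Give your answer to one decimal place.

36.0

τ = R × C = 7.5 × 30 mL/cmH2O = 7.5 × 0.030 L/cmH2O = 0.225 s.
Passive exhalation: V(t)/V₀ = e^(−t/τ) = e^(−0.23/0.225) = 0.3598.
Fraction remaining = 0.3598 → 35.98%.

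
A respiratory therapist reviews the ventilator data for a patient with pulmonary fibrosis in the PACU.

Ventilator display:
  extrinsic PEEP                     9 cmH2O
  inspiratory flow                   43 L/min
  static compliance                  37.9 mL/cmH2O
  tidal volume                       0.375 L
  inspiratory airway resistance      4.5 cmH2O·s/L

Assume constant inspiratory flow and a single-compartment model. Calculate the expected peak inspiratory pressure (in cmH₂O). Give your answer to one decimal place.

Flow: 43 L/min ÷ 60 = 0.7167 L/s.
Equation of motion (constant flow): PIP = Vt/C + R·V̇ + PEEP.
PIP = 375/37.9 + 4.5×0.7167 + 9 = 9.894 + 3.225 + 9 = 22.119 cmH2O.

22.1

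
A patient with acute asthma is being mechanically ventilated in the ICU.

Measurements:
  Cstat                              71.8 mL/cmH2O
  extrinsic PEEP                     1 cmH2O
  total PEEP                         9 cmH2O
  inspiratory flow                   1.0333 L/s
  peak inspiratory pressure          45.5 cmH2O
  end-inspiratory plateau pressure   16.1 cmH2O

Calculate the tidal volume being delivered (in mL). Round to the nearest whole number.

510

End-expiratory occlusion gives total PEEP = 9 cmH2O (intrinsic PEEP = 9 − 1 = 8). Use total PEEP for the elastic gradient.
Vt = Cstat × (Pplat − PEEPtotal) = 71.8 × (16.1 − 9) = 71.8 × 7.1 = 509.78 mL.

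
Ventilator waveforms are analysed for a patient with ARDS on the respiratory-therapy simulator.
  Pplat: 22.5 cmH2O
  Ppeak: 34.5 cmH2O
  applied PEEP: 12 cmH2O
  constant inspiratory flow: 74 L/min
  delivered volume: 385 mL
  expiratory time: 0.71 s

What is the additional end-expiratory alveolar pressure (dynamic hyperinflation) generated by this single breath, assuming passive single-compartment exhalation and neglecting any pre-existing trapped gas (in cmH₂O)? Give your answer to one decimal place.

1.4

Flow: 74 L/min ÷ 60 = 1.2333 L/s.
R = (PIP − Pplat)/V̇ = (34.5 − 22.5) / 1.2333 = 12.0/1.2333 = 9.73 cmH2O·s/L.
C = Vt/(Pplat − PEEP) = 385.0 / (22.5 − 12) = 385.0/10.5 = 36.667 mL/cmH2O.
τ = R × C = 9.73 × 0.03667 L/cmH2O = 0.3568 s.
Fraction remaining = e^(−Te/τ) = e^(−0.71/0.3568) = 0.1367; trapped volume = 385.0 × 0.1367 = 52.63 mL.
Additional alveolar pressure from trapping ≈ V_trapped / C = 52.63 / 36.667 = 1.435 cmH2O.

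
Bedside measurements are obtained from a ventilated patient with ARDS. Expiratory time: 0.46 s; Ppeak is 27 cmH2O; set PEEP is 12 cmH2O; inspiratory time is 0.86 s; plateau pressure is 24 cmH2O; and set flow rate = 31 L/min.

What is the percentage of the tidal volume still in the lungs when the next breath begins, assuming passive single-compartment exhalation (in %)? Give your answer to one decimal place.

11.8

Flow: 31 L/min ÷ 60 = 0.5167 L/s.
Vt = flow × Ti = 0.5167 L/s × 0.86 s × 1000 mL/L = 444.36 mL.
R = (PIP − Pplat)/V̇ = (27 − 24) / 0.5167 = 3.0/0.5167 = 5.806 cmH2O·s/L.
C = Vt/(Pplat − PEEP) = 444.36 / (24 − 12) = 444.36/12.0 = 37.03 mL/cmH2O.
τ = R × C = 5.806 × 0.03703 L/cmH2O = 0.215 s.
Fraction remaining at end-expiration = e^(−Te/τ) = e^(−0.46/0.215) = 0.1177 → 11.77%.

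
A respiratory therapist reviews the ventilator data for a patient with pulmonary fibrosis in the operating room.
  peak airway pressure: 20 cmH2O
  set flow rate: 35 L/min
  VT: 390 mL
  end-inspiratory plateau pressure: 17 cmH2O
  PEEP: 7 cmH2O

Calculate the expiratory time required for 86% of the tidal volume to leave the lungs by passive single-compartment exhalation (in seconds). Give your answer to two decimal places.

0.39

Flow: 35 L/min ÷ 60 = 0.5833 L/s.
R = (PIP − Pplat)/V̇ = (20 − 17) / 0.5833 = 3.0/0.5833 = 5.143 cmH2O·s/L.
C = Vt/(Pplat − PEEP) = 390.0 / (17 − 7) = 390.0/10.0 = 39.0 mL/cmH2O.
τ = R × C = 5.143 × 0.039 L/cmH2O = 0.2006 s.
t = −τ·ln(1 − 0.86) = −0.2006·ln(0.14) = 0.3944 s.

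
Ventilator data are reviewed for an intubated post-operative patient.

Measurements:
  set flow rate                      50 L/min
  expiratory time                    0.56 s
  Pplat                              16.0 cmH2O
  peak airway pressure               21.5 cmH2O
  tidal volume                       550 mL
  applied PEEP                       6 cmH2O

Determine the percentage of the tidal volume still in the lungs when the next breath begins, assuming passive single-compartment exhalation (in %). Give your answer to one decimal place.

Flow: 50 L/min ÷ 60 = 0.8333 L/s.
R = (PIP − Pplat)/V̇ = (21.5 − 16.0) / 0.8333 = 5.5/0.8333 = 6.6 cmH2O·s/L.
C = Vt/(Pplat − PEEP) = 550.0 / (16.0 − 6) = 550.0/10.0 = 55.0 mL/cmH2O.
τ = R × C = 6.6 × 0.055 L/cmH2O = 0.363 s.
Fraction remaining at end-expiration = e^(−Te/τ) = e^(−0.56/0.363) = 0.2138 → 21.38%.

21.4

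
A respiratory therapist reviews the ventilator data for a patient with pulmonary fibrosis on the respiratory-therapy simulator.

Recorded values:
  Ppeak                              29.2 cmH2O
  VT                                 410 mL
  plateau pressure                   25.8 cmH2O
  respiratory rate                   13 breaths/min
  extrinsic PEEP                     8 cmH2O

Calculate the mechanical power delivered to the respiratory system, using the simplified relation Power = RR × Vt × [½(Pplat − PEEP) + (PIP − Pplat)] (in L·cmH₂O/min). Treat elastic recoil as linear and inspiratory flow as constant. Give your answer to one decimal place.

65.6

Per-breath work = Vt × [½(Pplat−PEEP) + (PIP−Pplat)] = 0.410 × [0.5×17.8 + 3.4] = 0.410 × 12.3 = 5.043 L·cmH2O.
Power = 13 × 5.043 = 65.559 L·cmH2O/min.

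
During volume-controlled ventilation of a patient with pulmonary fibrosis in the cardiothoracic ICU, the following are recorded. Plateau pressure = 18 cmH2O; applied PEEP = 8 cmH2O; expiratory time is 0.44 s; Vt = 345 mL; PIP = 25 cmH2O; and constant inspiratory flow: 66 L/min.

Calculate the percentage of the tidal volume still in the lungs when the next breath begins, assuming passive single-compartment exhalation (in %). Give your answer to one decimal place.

13.5

Flow: 66 L/min ÷ 60 = 1.1 L/s.
R = (PIP − Pplat)/V̇ = (25 − 18) / 1.1 = 7.0/1.1 = 6.364 cmH2O·s/L.
C = Vt/(Pplat − PEEP) = 345.0 / (18 − 8) = 345.0/10.0 = 34.5 mL/cmH2O.
τ = R × C = 6.364 × 0.0345 L/cmH2O = 0.2196 s.
Fraction remaining at end-expiration = e^(−Te/τ) = e^(−0.44/0.2196) = 0.1348 → 13.48%.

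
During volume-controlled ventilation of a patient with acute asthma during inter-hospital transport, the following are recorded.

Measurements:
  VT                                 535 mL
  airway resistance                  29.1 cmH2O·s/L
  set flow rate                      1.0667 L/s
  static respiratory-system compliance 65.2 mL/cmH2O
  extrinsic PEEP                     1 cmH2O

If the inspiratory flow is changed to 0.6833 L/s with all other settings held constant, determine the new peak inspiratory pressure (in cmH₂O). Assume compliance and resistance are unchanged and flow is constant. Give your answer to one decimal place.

29.1

PIP = Vt/C + R·V̇ + PEEP (constant-flow equation of motion).
Only the resistive term changes: ΔPIP = R × ΔV̇ = 29.1 × (0.6833 − 1.0667) = 29.1 × -0.3834 = -11.157 cmH2O.
Original PIP = 535/65.2 + 29.1×1.0667 + 1 = 40.246 cmH2O; new PIP = 40.246 + (-11.157) = 29.089 cmH2O.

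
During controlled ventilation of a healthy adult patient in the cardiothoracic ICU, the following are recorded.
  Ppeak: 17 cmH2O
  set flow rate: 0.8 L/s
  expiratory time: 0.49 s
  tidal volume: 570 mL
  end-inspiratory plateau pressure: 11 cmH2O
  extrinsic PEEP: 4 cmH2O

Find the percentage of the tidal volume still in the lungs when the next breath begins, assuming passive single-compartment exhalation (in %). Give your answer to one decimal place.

R = (PIP − Pplat)/V̇ = (17 − 11) / 0.8 = 6.0/0.8 = 7.5 cmH2O·s/L.
C = Vt/(Pplat − PEEP) = 570.0 / (11 − 4) = 570.0/7.0 = 81.429 mL/cmH2O.
τ = R × C = 7.5 × 0.08143 L/cmH2O = 0.6107 s.
Fraction remaining at end-expiration = e^(−Te/τ) = e^(−0.49/0.6107) = 0.4483 → 44.83%.

44.8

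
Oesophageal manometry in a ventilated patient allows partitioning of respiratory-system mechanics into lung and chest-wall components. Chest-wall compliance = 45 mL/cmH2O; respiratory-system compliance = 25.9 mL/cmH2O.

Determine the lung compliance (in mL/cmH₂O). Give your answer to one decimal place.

61.0

1/CL = 1/Crs − 1/Ccw.
1/CL = 1/25.9 − 1/45 = 0.01639.
CL = 61.013 mL/cmH2O.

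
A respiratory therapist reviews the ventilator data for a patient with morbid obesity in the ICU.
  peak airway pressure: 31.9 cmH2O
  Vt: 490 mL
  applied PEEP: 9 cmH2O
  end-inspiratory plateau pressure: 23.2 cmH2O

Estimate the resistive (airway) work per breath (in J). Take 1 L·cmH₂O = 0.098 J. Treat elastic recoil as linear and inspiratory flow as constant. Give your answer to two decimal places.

With constant inspiratory flow the resistive pressure is constant at PIP − Pplat = 31.9 − 23.2 = 8.7 cmH2O, so resistive work = 8.7 × 0.490 = 4.263 L·cmH2O.
× 0.098 J/(L·cmH2O) → 0.4178 J.

0.42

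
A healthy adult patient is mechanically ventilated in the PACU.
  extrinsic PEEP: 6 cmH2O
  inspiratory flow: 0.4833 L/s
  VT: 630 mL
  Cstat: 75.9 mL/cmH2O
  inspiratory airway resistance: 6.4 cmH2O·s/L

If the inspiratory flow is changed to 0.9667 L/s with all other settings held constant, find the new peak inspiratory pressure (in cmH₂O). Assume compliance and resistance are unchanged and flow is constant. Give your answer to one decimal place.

20.5

PIP = Vt/C + R·V̇ + PEEP (constant-flow equation of motion).
Only the resistive term changes: ΔPIP = R × ΔV̇ = 6.4 × (0.9667 − 0.4833) = 6.4 × 0.4834 = 3.094 cmH2O.
Original PIP = 630/75.9 + 6.4×0.4833 + 6 = 17.394 cmH2O; new PIP = 17.394 + (3.094) = 20.488 cmH2O.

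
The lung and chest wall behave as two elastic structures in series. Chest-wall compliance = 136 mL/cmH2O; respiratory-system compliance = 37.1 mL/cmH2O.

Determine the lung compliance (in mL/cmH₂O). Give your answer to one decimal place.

51.0

1/CL = 1/Crs − 1/Ccw.
1/CL = 1/37.1 − 1/136 = 0.0196.
CL = 51.02 mL/cmH2O.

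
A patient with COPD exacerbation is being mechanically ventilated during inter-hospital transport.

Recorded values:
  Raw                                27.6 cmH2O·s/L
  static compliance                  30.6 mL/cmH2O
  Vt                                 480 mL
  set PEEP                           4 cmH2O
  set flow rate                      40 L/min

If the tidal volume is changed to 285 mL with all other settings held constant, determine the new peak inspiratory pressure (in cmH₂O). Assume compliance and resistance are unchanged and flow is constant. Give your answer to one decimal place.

31.7

Flow: 40 L/min ÷ 60 = 0.6667 L/s.
PIP = Vt/C + R·V̇ + PEEP (constant-flow equation of motion).
Only the elastic term changes: ΔPIP = ΔVt / C = (285 − 480) / 30.6 = -6.373 cmH2O.
Original PIP = 480/30.6 + 27.6×0.6667 + 4 = 38.087 cmH2O; new PIP = 38.087 + (-6.373) = 31.714 cmH2O.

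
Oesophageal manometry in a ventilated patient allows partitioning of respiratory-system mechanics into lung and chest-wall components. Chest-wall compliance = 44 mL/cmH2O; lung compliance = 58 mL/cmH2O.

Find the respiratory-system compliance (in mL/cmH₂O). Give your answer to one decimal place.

25.0

Lung and chest wall are elastances in series: 1/Crs = 1/CL + 1/Ccw.
1/Crs = 1/58 + 1/44 = 0.03997.
Crs = 25.019 mL/cmH2O.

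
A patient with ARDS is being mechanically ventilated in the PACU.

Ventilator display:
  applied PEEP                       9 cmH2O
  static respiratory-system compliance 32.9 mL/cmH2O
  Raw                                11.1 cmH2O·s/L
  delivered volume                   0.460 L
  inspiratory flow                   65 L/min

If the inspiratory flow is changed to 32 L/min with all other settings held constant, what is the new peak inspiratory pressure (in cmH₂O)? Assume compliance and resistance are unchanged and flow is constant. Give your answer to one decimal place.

28.9

Flow: 65 L/min ÷ 60 = 1.0833 L/s.
New flow: 32 L/min ÷ 60 = 0.5333 L/s.
PIP = Vt/C + R·V̇ + PEEP (constant-flow equation of motion).
Only the resistive term changes: ΔPIP = R × ΔV̇ = 11.1 × (0.5333 − 1.0833) = 11.1 × -0.55 = -6.105 cmH2O.
Original PIP = 460/32.9 + 11.1×1.0833 + 9 = 35.006 cmH2O; new PIP = 35.006 + (-6.105) = 28.901 cmH2O.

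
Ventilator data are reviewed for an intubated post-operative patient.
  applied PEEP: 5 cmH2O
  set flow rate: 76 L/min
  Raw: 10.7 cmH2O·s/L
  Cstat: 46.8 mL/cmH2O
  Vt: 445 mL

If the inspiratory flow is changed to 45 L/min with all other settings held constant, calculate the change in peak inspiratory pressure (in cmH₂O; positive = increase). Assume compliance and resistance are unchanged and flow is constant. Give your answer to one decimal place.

-5.5

Flow: 76 L/min ÷ 60 = 1.2667 L/s.
New flow: 45 L/min ÷ 60 = 0.75 L/s.
PIP = Vt/C + R·V̇ + PEEP (constant-flow equation of motion).
Only the resistive term changes: ΔPIP = R × ΔV̇ = 10.7 × (0.75 − 1.2667) = 10.7 × -0.5167 = -5.529 cmH2O.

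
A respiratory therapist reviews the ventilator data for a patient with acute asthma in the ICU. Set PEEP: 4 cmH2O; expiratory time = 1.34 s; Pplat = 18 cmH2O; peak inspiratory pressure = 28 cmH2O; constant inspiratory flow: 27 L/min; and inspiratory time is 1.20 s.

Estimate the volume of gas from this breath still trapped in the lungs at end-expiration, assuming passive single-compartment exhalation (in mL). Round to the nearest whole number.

Flow: 27 L/min ÷ 60 = 0.45 L/s.
Vt = flow × Ti = 0.45 L/s × 1.20 s × 1000 mL/L = 540.0 mL.
R = (PIP − Pplat)/V̇ = (28 − 18) / 0.45 = 10.0/0.45 = 22.222 cmH2O·s/L.
C = Vt/(Pplat − PEEP) = 540.0 / (18 − 4) = 540.0/14.0 = 38.571 mL/cmH2O.
τ = R × C = 22.222 × 0.03857 L/cmH2O = 0.8571 s.
Fraction remaining = e^(−Te/τ) = e^(−1.34/0.8571) = 0.2094.
Trapped volume = 540.0 × 0.2094 = 113.08 mL.

113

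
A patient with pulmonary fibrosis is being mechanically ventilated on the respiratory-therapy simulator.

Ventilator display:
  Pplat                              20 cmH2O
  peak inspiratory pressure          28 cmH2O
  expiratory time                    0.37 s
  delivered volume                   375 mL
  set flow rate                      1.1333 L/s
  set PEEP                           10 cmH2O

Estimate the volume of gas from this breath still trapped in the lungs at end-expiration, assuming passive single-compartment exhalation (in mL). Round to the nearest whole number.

93

R = (PIP − Pplat)/V̇ = (28 − 20) / 1.1333 = 8.0/1.1333 = 7.059 cmH2O·s/L.
C = Vt/(Pplat − PEEP) = 375.0 / (20 − 10) = 375.0/10.0 = 37.5 mL/cmH2O.
τ = R × C = 7.059 × 0.0375 L/cmH2O = 0.2647 s.
Fraction remaining = e^(−Te/τ) = e^(−0.37/0.2647) = 0.2471.
Trapped volume = 375.0 × 0.2471 = 92.663 mL.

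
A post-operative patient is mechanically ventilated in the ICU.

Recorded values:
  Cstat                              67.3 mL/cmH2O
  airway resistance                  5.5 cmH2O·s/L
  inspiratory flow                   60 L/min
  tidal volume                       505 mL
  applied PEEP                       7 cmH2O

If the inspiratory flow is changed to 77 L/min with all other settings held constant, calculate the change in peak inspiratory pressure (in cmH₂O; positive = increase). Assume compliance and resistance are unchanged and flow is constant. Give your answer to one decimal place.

1.6

Flow: 60 L/min ÷ 60 = 1 L/s.
New flow: 77 L/min ÷ 60 = 1.2833 L/s.
PIP = Vt/C + R·V̇ + PEEP (constant-flow equation of motion).
Only the resistive term changes: ΔPIP = R × ΔV̇ = 5.5 × (1.2833 − 1) = 5.5 × 0.2833 = 1.558 cmH2O.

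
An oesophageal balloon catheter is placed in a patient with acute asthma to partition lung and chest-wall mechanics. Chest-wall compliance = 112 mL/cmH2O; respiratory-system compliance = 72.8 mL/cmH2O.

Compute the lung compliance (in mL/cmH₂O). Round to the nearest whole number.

1/CL = 1/Crs − 1/Ccw.
1/CL = 1/72.8 − 1/112 = 0.004808.
CL = 207.99 mL/cmH2O.

208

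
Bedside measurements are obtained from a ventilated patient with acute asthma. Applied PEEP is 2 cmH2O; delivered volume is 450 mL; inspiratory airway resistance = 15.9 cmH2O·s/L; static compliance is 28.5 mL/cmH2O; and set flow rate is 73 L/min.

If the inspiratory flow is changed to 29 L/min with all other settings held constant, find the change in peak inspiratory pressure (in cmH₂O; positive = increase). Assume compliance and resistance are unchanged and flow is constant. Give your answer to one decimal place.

Flow: 73 L/min ÷ 60 = 1.2167 L/s.
New flow: 29 L/min ÷ 60 = 0.4833 L/s.
PIP = Vt/C + R·V̇ + PEEP (constant-flow equation of motion).
Only the resistive term changes: ΔPIP = R × ΔV̇ = 15.9 × (0.4833 − 1.2167) = 15.9 × -0.7334 = -11.661 cmH2O.

-11.7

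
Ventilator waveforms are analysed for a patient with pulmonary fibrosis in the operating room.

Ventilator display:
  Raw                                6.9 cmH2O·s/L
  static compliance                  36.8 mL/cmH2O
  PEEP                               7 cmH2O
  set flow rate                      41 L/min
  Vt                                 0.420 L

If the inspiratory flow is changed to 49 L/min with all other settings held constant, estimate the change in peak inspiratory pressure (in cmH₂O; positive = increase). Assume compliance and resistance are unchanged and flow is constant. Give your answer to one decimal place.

0.9

Flow: 41 L/min ÷ 60 = 0.6833 L/s.
New flow: 49 L/min ÷ 60 = 0.8167 L/s.
PIP = Vt/C + R·V̇ + PEEP (constant-flow equation of motion).
Only the resistive term changes: ΔPIP = R × ΔV̇ = 6.9 × (0.8167 − 0.6833) = 6.9 × 0.1334 = 0.9205 cmH2O.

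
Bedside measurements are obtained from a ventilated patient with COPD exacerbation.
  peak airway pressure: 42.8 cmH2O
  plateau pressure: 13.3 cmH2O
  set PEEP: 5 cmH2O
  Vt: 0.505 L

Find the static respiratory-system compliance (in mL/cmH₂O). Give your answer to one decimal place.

Cstat = Vt / (Pplat − PEEP) = 505 / (13.3 − 5) = 505 / 8.3 = 60.843 mL/cmH2O.

60.8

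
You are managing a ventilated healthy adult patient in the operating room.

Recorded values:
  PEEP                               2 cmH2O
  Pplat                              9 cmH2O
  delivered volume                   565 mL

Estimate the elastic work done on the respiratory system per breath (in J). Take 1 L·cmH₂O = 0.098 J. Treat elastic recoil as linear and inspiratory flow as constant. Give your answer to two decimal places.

0.19

Elastic work ≈ ½ × (Pplat − PEEP) × Vt = 0.5 × (9 − 2) × 0.565 L = 0.5 × 7.0 × 0.565 = 1.978 L·cmH2O.
× 0.098 J/(L·cmH2O) → 0.1938 J.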